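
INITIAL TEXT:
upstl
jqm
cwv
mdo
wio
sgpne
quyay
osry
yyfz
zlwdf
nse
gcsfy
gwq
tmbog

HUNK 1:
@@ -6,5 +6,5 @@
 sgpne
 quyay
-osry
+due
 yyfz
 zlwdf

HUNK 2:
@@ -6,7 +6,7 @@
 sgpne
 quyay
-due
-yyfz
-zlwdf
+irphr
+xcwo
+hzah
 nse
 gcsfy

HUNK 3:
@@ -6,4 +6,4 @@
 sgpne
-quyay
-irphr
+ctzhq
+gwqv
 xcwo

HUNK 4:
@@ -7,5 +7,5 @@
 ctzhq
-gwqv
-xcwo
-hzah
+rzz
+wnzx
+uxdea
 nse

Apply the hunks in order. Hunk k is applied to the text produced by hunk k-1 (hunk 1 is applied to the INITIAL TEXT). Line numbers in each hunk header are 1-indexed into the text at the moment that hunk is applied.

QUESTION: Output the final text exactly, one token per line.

Hunk 1: at line 6 remove [osry] add [due] -> 14 lines: upstl jqm cwv mdo wio sgpne quyay due yyfz zlwdf nse gcsfy gwq tmbog
Hunk 2: at line 6 remove [due,yyfz,zlwdf] add [irphr,xcwo,hzah] -> 14 lines: upstl jqm cwv mdo wio sgpne quyay irphr xcwo hzah nse gcsfy gwq tmbog
Hunk 3: at line 6 remove [quyay,irphr] add [ctzhq,gwqv] -> 14 lines: upstl jqm cwv mdo wio sgpne ctzhq gwqv xcwo hzah nse gcsfy gwq tmbog
Hunk 4: at line 7 remove [gwqv,xcwo,hzah] add [rzz,wnzx,uxdea] -> 14 lines: upstl jqm cwv mdo wio sgpne ctzhq rzz wnzx uxdea nse gcsfy gwq tmbog

Answer: upstl
jqm
cwv
mdo
wio
sgpne
ctzhq
rzz
wnzx
uxdea
nse
gcsfy
gwq
tmbog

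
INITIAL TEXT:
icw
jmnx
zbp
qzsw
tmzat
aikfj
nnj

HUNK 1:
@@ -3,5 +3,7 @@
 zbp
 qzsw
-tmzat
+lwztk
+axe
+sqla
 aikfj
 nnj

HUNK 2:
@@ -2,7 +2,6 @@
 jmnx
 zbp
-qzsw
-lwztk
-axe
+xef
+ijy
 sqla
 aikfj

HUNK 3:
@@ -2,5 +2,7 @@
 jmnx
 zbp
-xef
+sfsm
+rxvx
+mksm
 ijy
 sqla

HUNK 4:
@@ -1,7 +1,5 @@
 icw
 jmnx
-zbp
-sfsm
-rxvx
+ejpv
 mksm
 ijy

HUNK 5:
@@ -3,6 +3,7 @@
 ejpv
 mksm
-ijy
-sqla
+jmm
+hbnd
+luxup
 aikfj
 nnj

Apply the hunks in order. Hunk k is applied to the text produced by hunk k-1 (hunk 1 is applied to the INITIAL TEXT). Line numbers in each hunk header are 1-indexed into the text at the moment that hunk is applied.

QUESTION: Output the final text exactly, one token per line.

Hunk 1: at line 3 remove [tmzat] add [lwztk,axe,sqla] -> 9 lines: icw jmnx zbp qzsw lwztk axe sqla aikfj nnj
Hunk 2: at line 2 remove [qzsw,lwztk,axe] add [xef,ijy] -> 8 lines: icw jmnx zbp xef ijy sqla aikfj nnj
Hunk 3: at line 2 remove [xef] add [sfsm,rxvx,mksm] -> 10 lines: icw jmnx zbp sfsm rxvx mksm ijy sqla aikfj nnj
Hunk 4: at line 1 remove [zbp,sfsm,rxvx] add [ejpv] -> 8 lines: icw jmnx ejpv mksm ijy sqla aikfj nnj
Hunk 5: at line 3 remove [ijy,sqla] add [jmm,hbnd,luxup] -> 9 lines: icw jmnx ejpv mksm jmm hbnd luxup aikfj nnj

Answer: icw
jmnx
ejpv
mksm
jmm
hbnd
luxup
aikfj
nnj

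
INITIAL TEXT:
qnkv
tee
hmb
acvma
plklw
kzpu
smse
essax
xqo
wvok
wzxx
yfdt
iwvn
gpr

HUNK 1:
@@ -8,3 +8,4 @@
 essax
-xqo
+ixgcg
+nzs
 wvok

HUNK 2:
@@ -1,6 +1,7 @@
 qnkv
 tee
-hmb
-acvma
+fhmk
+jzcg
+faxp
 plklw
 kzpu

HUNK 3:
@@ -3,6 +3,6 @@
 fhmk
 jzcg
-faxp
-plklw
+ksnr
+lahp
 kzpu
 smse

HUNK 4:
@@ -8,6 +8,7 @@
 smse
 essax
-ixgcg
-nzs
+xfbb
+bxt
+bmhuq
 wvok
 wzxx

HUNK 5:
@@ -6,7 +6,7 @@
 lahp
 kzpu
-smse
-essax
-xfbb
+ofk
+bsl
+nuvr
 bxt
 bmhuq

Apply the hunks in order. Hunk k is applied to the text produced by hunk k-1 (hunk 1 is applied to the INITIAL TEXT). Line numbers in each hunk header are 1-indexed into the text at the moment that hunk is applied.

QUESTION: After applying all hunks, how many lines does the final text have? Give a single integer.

Hunk 1: at line 8 remove [xqo] add [ixgcg,nzs] -> 15 lines: qnkv tee hmb acvma plklw kzpu smse essax ixgcg nzs wvok wzxx yfdt iwvn gpr
Hunk 2: at line 1 remove [hmb,acvma] add [fhmk,jzcg,faxp] -> 16 lines: qnkv tee fhmk jzcg faxp plklw kzpu smse essax ixgcg nzs wvok wzxx yfdt iwvn gpr
Hunk 3: at line 3 remove [faxp,plklw] add [ksnr,lahp] -> 16 lines: qnkv tee fhmk jzcg ksnr lahp kzpu smse essax ixgcg nzs wvok wzxx yfdt iwvn gpr
Hunk 4: at line 8 remove [ixgcg,nzs] add [xfbb,bxt,bmhuq] -> 17 lines: qnkv tee fhmk jzcg ksnr lahp kzpu smse essax xfbb bxt bmhuq wvok wzxx yfdt iwvn gpr
Hunk 5: at line 6 remove [smse,essax,xfbb] add [ofk,bsl,nuvr] -> 17 lines: qnkv tee fhmk jzcg ksnr lahp kzpu ofk bsl nuvr bxt bmhuq wvok wzxx yfdt iwvn gpr
Final line count: 17

Answer: 17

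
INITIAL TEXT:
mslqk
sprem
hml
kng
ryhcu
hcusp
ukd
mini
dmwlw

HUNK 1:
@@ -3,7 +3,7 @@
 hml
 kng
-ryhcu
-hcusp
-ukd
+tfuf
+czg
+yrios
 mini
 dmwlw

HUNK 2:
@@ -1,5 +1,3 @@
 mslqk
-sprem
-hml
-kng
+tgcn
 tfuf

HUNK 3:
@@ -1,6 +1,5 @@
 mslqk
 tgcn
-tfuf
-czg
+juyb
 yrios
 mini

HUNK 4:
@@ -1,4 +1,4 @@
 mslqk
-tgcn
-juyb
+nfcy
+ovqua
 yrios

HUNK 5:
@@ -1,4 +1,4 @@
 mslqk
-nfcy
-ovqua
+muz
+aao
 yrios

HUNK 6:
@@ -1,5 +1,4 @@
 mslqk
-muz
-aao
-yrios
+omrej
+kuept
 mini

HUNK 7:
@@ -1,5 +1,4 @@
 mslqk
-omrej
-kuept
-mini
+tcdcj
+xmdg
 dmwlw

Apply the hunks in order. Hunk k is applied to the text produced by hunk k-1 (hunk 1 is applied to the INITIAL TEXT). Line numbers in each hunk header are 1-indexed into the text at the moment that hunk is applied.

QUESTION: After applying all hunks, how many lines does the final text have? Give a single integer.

Answer: 4

Derivation:
Hunk 1: at line 3 remove [ryhcu,hcusp,ukd] add [tfuf,czg,yrios] -> 9 lines: mslqk sprem hml kng tfuf czg yrios mini dmwlw
Hunk 2: at line 1 remove [sprem,hml,kng] add [tgcn] -> 7 lines: mslqk tgcn tfuf czg yrios mini dmwlw
Hunk 3: at line 1 remove [tfuf,czg] add [juyb] -> 6 lines: mslqk tgcn juyb yrios mini dmwlw
Hunk 4: at line 1 remove [tgcn,juyb] add [nfcy,ovqua] -> 6 lines: mslqk nfcy ovqua yrios mini dmwlw
Hunk 5: at line 1 remove [nfcy,ovqua] add [muz,aao] -> 6 lines: mslqk muz aao yrios mini dmwlw
Hunk 6: at line 1 remove [muz,aao,yrios] add [omrej,kuept] -> 5 lines: mslqk omrej kuept mini dmwlw
Hunk 7: at line 1 remove [omrej,kuept,mini] add [tcdcj,xmdg] -> 4 lines: mslqk tcdcj xmdg dmwlw
Final line count: 4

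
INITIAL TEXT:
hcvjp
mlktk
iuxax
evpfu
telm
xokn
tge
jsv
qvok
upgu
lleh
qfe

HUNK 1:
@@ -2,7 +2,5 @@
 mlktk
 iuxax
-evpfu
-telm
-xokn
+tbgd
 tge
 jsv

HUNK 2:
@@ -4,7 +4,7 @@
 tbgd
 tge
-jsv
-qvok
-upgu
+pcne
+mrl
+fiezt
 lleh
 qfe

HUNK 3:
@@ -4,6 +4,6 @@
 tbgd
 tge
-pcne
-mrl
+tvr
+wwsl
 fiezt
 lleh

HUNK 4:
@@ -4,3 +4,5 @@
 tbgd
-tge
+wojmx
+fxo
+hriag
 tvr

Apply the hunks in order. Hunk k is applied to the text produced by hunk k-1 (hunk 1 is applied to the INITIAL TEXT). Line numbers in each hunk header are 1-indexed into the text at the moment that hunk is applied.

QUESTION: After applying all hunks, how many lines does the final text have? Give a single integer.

Hunk 1: at line 2 remove [evpfu,telm,xokn] add [tbgd] -> 10 lines: hcvjp mlktk iuxax tbgd tge jsv qvok upgu lleh qfe
Hunk 2: at line 4 remove [jsv,qvok,upgu] add [pcne,mrl,fiezt] -> 10 lines: hcvjp mlktk iuxax tbgd tge pcne mrl fiezt lleh qfe
Hunk 3: at line 4 remove [pcne,mrl] add [tvr,wwsl] -> 10 lines: hcvjp mlktk iuxax tbgd tge tvr wwsl fiezt lleh qfe
Hunk 4: at line 4 remove [tge] add [wojmx,fxo,hriag] -> 12 lines: hcvjp mlktk iuxax tbgd wojmx fxo hriag tvr wwsl fiezt lleh qfe
Final line count: 12

Answer: 12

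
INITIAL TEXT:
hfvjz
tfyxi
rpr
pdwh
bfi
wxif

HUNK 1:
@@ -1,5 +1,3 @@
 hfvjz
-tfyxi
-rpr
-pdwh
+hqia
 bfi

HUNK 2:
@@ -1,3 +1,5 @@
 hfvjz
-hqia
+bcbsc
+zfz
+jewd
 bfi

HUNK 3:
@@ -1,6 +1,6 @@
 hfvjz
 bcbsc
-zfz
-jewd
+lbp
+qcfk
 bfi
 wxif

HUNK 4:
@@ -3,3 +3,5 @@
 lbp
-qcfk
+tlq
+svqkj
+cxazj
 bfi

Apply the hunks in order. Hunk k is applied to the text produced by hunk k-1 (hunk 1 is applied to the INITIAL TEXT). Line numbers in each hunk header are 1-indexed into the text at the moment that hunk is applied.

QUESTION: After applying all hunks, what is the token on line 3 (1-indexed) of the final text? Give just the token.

Hunk 1: at line 1 remove [tfyxi,rpr,pdwh] add [hqia] -> 4 lines: hfvjz hqia bfi wxif
Hunk 2: at line 1 remove [hqia] add [bcbsc,zfz,jewd] -> 6 lines: hfvjz bcbsc zfz jewd bfi wxif
Hunk 3: at line 1 remove [zfz,jewd] add [lbp,qcfk] -> 6 lines: hfvjz bcbsc lbp qcfk bfi wxif
Hunk 4: at line 3 remove [qcfk] add [tlq,svqkj,cxazj] -> 8 lines: hfvjz bcbsc lbp tlq svqkj cxazj bfi wxif
Final line 3: lbp

Answer: lbp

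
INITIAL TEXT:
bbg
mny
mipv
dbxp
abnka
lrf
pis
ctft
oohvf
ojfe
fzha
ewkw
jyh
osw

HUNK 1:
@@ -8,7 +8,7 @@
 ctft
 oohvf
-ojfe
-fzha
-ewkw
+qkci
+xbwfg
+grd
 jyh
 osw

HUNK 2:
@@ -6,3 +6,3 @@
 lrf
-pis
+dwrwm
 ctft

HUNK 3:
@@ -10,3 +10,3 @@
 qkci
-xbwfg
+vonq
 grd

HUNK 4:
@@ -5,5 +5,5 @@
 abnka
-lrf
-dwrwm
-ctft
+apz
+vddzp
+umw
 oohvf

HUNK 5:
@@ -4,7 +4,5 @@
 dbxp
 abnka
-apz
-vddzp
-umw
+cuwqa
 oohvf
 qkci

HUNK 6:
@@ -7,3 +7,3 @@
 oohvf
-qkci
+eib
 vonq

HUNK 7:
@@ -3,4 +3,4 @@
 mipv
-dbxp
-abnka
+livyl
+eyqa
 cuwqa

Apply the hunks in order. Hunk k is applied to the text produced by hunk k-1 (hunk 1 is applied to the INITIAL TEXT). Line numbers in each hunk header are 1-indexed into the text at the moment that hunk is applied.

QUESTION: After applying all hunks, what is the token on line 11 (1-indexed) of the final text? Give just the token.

Hunk 1: at line 8 remove [ojfe,fzha,ewkw] add [qkci,xbwfg,grd] -> 14 lines: bbg mny mipv dbxp abnka lrf pis ctft oohvf qkci xbwfg grd jyh osw
Hunk 2: at line 6 remove [pis] add [dwrwm] -> 14 lines: bbg mny mipv dbxp abnka lrf dwrwm ctft oohvf qkci xbwfg grd jyh osw
Hunk 3: at line 10 remove [xbwfg] add [vonq] -> 14 lines: bbg mny mipv dbxp abnka lrf dwrwm ctft oohvf qkci vonq grd jyh osw
Hunk 4: at line 5 remove [lrf,dwrwm,ctft] add [apz,vddzp,umw] -> 14 lines: bbg mny mipv dbxp abnka apz vddzp umw oohvf qkci vonq grd jyh osw
Hunk 5: at line 4 remove [apz,vddzp,umw] add [cuwqa] -> 12 lines: bbg mny mipv dbxp abnka cuwqa oohvf qkci vonq grd jyh osw
Hunk 6: at line 7 remove [qkci] add [eib] -> 12 lines: bbg mny mipv dbxp abnka cuwqa oohvf eib vonq grd jyh osw
Hunk 7: at line 3 remove [dbxp,abnka] add [livyl,eyqa] -> 12 lines: bbg mny mipv livyl eyqa cuwqa oohvf eib vonq grd jyh osw
Final line 11: jyh

Answer: jyh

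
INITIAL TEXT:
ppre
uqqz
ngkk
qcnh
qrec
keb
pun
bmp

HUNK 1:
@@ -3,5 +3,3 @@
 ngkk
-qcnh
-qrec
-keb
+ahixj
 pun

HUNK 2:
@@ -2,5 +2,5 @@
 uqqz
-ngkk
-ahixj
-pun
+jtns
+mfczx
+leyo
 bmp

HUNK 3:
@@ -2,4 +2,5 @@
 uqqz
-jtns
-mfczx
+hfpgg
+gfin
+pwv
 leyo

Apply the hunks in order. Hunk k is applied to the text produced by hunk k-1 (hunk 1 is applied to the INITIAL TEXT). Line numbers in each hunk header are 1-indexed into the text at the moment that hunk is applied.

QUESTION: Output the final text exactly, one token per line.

Hunk 1: at line 3 remove [qcnh,qrec,keb] add [ahixj] -> 6 lines: ppre uqqz ngkk ahixj pun bmp
Hunk 2: at line 2 remove [ngkk,ahixj,pun] add [jtns,mfczx,leyo] -> 6 lines: ppre uqqz jtns mfczx leyo bmp
Hunk 3: at line 2 remove [jtns,mfczx] add [hfpgg,gfin,pwv] -> 7 lines: ppre uqqz hfpgg gfin pwv leyo bmp

Answer: ppre
uqqz
hfpgg
gfin
pwv
leyo
bmp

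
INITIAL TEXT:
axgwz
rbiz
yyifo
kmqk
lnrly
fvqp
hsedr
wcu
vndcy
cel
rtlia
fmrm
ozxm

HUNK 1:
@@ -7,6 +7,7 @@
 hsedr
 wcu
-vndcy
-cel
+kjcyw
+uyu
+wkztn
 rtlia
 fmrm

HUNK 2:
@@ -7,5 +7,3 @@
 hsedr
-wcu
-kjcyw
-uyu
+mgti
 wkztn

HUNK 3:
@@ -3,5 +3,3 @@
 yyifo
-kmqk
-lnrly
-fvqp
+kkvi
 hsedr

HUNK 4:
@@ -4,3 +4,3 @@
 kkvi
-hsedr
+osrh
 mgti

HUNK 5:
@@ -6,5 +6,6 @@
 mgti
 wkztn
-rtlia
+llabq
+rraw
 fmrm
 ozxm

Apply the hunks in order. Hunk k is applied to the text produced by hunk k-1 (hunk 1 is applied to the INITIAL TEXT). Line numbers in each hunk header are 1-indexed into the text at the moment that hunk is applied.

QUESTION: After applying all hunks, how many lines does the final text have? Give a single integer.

Answer: 11

Derivation:
Hunk 1: at line 7 remove [vndcy,cel] add [kjcyw,uyu,wkztn] -> 14 lines: axgwz rbiz yyifo kmqk lnrly fvqp hsedr wcu kjcyw uyu wkztn rtlia fmrm ozxm
Hunk 2: at line 7 remove [wcu,kjcyw,uyu] add [mgti] -> 12 lines: axgwz rbiz yyifo kmqk lnrly fvqp hsedr mgti wkztn rtlia fmrm ozxm
Hunk 3: at line 3 remove [kmqk,lnrly,fvqp] add [kkvi] -> 10 lines: axgwz rbiz yyifo kkvi hsedr mgti wkztn rtlia fmrm ozxm
Hunk 4: at line 4 remove [hsedr] add [osrh] -> 10 lines: axgwz rbiz yyifo kkvi osrh mgti wkztn rtlia fmrm ozxm
Hunk 5: at line 6 remove [rtlia] add [llabq,rraw] -> 11 lines: axgwz rbiz yyifo kkvi osrh mgti wkztn llabq rraw fmrm ozxm
Final line count: 11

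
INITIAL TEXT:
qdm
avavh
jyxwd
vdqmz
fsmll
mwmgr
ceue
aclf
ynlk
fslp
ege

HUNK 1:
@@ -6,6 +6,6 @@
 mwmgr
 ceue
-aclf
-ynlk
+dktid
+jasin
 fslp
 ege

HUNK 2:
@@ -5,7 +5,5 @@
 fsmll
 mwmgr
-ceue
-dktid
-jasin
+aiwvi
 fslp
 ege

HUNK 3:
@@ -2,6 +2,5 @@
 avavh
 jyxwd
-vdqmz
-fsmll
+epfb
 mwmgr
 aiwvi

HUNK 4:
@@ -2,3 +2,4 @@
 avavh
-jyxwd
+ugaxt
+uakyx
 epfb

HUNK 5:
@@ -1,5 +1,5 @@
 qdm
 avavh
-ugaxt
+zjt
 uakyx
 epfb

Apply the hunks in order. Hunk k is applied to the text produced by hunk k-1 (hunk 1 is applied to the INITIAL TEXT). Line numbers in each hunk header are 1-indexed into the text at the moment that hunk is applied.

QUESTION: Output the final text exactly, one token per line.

Answer: qdm
avavh
zjt
uakyx
epfb
mwmgr
aiwvi
fslp
ege

Derivation:
Hunk 1: at line 6 remove [aclf,ynlk] add [dktid,jasin] -> 11 lines: qdm avavh jyxwd vdqmz fsmll mwmgr ceue dktid jasin fslp ege
Hunk 2: at line 5 remove [ceue,dktid,jasin] add [aiwvi] -> 9 lines: qdm avavh jyxwd vdqmz fsmll mwmgr aiwvi fslp ege
Hunk 3: at line 2 remove [vdqmz,fsmll] add [epfb] -> 8 lines: qdm avavh jyxwd epfb mwmgr aiwvi fslp ege
Hunk 4: at line 2 remove [jyxwd] add [ugaxt,uakyx] -> 9 lines: qdm avavh ugaxt uakyx epfb mwmgr aiwvi fslp ege
Hunk 5: at line 1 remove [ugaxt] add [zjt] -> 9 lines: qdm avavh zjt uakyx epfb mwmgr aiwvi fslp ege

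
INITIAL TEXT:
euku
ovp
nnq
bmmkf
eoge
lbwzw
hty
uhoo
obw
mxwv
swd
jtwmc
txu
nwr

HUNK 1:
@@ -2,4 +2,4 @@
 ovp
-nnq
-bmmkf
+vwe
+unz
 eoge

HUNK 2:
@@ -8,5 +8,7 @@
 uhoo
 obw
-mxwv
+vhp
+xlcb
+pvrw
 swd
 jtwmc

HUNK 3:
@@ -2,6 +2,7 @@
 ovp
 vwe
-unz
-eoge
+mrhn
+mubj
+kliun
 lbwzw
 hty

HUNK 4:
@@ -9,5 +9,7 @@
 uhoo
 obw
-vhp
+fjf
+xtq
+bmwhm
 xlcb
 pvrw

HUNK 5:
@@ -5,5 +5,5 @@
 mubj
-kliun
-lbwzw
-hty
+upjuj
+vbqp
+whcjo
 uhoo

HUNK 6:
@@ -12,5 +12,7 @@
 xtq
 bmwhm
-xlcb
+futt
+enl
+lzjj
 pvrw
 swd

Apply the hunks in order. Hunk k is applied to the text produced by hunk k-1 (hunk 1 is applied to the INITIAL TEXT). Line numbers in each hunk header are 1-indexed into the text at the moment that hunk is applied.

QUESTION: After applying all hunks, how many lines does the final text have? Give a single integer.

Hunk 1: at line 2 remove [nnq,bmmkf] add [vwe,unz] -> 14 lines: euku ovp vwe unz eoge lbwzw hty uhoo obw mxwv swd jtwmc txu nwr
Hunk 2: at line 8 remove [mxwv] add [vhp,xlcb,pvrw] -> 16 lines: euku ovp vwe unz eoge lbwzw hty uhoo obw vhp xlcb pvrw swd jtwmc txu nwr
Hunk 3: at line 2 remove [unz,eoge] add [mrhn,mubj,kliun] -> 17 lines: euku ovp vwe mrhn mubj kliun lbwzw hty uhoo obw vhp xlcb pvrw swd jtwmc txu nwr
Hunk 4: at line 9 remove [vhp] add [fjf,xtq,bmwhm] -> 19 lines: euku ovp vwe mrhn mubj kliun lbwzw hty uhoo obw fjf xtq bmwhm xlcb pvrw swd jtwmc txu nwr
Hunk 5: at line 5 remove [kliun,lbwzw,hty] add [upjuj,vbqp,whcjo] -> 19 lines: euku ovp vwe mrhn mubj upjuj vbqp whcjo uhoo obw fjf xtq bmwhm xlcb pvrw swd jtwmc txu nwr
Hunk 6: at line 12 remove [xlcb] add [futt,enl,lzjj] -> 21 lines: euku ovp vwe mrhn mubj upjuj vbqp whcjo uhoo obw fjf xtq bmwhm futt enl lzjj pvrw swd jtwmc txu nwr
Final line count: 21

Answer: 21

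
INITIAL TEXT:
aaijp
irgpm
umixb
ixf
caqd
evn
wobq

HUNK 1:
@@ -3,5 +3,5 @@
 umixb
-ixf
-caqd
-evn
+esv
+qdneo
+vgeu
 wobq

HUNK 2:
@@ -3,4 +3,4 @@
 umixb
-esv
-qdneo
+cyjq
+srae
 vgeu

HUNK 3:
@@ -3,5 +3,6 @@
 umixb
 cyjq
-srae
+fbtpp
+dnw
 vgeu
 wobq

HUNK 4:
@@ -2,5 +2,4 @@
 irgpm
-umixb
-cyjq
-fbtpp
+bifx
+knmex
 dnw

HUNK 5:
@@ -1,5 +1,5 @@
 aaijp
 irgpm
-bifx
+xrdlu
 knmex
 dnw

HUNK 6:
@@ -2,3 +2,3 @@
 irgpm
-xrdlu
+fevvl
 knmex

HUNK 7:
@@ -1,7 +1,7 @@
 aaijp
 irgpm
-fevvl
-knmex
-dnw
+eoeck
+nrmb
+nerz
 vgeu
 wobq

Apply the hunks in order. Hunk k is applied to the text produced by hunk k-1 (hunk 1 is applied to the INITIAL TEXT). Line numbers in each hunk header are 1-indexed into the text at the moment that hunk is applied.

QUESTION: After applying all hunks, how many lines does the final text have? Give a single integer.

Hunk 1: at line 3 remove [ixf,caqd,evn] add [esv,qdneo,vgeu] -> 7 lines: aaijp irgpm umixb esv qdneo vgeu wobq
Hunk 2: at line 3 remove [esv,qdneo] add [cyjq,srae] -> 7 lines: aaijp irgpm umixb cyjq srae vgeu wobq
Hunk 3: at line 3 remove [srae] add [fbtpp,dnw] -> 8 lines: aaijp irgpm umixb cyjq fbtpp dnw vgeu wobq
Hunk 4: at line 2 remove [umixb,cyjq,fbtpp] add [bifx,knmex] -> 7 lines: aaijp irgpm bifx knmex dnw vgeu wobq
Hunk 5: at line 1 remove [bifx] add [xrdlu] -> 7 lines: aaijp irgpm xrdlu knmex dnw vgeu wobq
Hunk 6: at line 2 remove [xrdlu] add [fevvl] -> 7 lines: aaijp irgpm fevvl knmex dnw vgeu wobq
Hunk 7: at line 1 remove [fevvl,knmex,dnw] add [eoeck,nrmb,nerz] -> 7 lines: aaijp irgpm eoeck nrmb nerz vgeu wobq
Final line count: 7

Answer: 7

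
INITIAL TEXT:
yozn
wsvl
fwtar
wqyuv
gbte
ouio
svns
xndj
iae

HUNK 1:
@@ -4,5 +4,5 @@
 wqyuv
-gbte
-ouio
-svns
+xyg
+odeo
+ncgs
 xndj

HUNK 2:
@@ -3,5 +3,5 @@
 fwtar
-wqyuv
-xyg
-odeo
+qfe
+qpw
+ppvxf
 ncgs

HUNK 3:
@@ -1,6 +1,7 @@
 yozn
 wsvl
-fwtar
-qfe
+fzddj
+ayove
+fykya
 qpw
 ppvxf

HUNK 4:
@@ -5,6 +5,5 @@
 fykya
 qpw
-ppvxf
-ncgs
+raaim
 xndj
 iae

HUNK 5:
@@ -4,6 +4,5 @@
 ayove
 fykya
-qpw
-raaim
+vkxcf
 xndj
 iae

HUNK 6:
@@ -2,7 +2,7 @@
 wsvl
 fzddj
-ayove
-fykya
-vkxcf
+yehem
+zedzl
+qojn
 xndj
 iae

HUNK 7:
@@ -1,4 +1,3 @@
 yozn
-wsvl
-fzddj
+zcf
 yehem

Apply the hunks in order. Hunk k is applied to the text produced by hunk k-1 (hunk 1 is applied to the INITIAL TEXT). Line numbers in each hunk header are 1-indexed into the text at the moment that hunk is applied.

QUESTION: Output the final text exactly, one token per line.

Hunk 1: at line 4 remove [gbte,ouio,svns] add [xyg,odeo,ncgs] -> 9 lines: yozn wsvl fwtar wqyuv xyg odeo ncgs xndj iae
Hunk 2: at line 3 remove [wqyuv,xyg,odeo] add [qfe,qpw,ppvxf] -> 9 lines: yozn wsvl fwtar qfe qpw ppvxf ncgs xndj iae
Hunk 3: at line 1 remove [fwtar,qfe] add [fzddj,ayove,fykya] -> 10 lines: yozn wsvl fzddj ayove fykya qpw ppvxf ncgs xndj iae
Hunk 4: at line 5 remove [ppvxf,ncgs] add [raaim] -> 9 lines: yozn wsvl fzddj ayove fykya qpw raaim xndj iae
Hunk 5: at line 4 remove [qpw,raaim] add [vkxcf] -> 8 lines: yozn wsvl fzddj ayove fykya vkxcf xndj iae
Hunk 6: at line 2 remove [ayove,fykya,vkxcf] add [yehem,zedzl,qojn] -> 8 lines: yozn wsvl fzddj yehem zedzl qojn xndj iae
Hunk 7: at line 1 remove [wsvl,fzddj] add [zcf] -> 7 lines: yozn zcf yehem zedzl qojn xndj iae

Answer: yozn
zcf
yehem
zedzl
qojn
xndj
iae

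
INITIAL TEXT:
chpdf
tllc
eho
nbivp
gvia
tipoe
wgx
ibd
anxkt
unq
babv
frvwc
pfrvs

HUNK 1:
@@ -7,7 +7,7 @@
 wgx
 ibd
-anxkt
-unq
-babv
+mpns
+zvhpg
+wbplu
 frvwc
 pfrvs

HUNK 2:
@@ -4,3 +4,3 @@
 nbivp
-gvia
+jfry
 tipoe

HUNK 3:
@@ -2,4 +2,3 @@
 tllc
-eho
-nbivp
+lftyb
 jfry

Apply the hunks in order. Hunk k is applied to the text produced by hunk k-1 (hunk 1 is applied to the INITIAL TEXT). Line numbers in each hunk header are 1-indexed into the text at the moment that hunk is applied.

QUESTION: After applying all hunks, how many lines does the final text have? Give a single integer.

Answer: 12

Derivation:
Hunk 1: at line 7 remove [anxkt,unq,babv] add [mpns,zvhpg,wbplu] -> 13 lines: chpdf tllc eho nbivp gvia tipoe wgx ibd mpns zvhpg wbplu frvwc pfrvs
Hunk 2: at line 4 remove [gvia] add [jfry] -> 13 lines: chpdf tllc eho nbivp jfry tipoe wgx ibd mpns zvhpg wbplu frvwc pfrvs
Hunk 3: at line 2 remove [eho,nbivp] add [lftyb] -> 12 lines: chpdf tllc lftyb jfry tipoe wgx ibd mpns zvhpg wbplu frvwc pfrvs
Final line count: 12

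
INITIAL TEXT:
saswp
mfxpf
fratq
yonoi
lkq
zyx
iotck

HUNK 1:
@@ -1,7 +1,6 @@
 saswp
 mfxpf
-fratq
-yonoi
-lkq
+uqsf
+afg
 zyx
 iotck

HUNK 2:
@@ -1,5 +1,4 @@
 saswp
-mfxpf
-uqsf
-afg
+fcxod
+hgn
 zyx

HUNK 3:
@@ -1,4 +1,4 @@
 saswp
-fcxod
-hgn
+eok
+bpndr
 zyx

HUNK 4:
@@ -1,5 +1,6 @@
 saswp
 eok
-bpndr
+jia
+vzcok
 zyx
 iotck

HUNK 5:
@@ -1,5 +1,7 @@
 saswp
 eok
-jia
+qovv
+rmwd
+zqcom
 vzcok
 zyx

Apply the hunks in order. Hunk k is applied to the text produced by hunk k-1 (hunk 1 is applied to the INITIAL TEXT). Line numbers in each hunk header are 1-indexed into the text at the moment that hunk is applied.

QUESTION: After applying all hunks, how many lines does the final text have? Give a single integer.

Hunk 1: at line 1 remove [fratq,yonoi,lkq] add [uqsf,afg] -> 6 lines: saswp mfxpf uqsf afg zyx iotck
Hunk 2: at line 1 remove [mfxpf,uqsf,afg] add [fcxod,hgn] -> 5 lines: saswp fcxod hgn zyx iotck
Hunk 3: at line 1 remove [fcxod,hgn] add [eok,bpndr] -> 5 lines: saswp eok bpndr zyx iotck
Hunk 4: at line 1 remove [bpndr] add [jia,vzcok] -> 6 lines: saswp eok jia vzcok zyx iotck
Hunk 5: at line 1 remove [jia] add [qovv,rmwd,zqcom] -> 8 lines: saswp eok qovv rmwd zqcom vzcok zyx iotck
Final line count: 8

Answer: 8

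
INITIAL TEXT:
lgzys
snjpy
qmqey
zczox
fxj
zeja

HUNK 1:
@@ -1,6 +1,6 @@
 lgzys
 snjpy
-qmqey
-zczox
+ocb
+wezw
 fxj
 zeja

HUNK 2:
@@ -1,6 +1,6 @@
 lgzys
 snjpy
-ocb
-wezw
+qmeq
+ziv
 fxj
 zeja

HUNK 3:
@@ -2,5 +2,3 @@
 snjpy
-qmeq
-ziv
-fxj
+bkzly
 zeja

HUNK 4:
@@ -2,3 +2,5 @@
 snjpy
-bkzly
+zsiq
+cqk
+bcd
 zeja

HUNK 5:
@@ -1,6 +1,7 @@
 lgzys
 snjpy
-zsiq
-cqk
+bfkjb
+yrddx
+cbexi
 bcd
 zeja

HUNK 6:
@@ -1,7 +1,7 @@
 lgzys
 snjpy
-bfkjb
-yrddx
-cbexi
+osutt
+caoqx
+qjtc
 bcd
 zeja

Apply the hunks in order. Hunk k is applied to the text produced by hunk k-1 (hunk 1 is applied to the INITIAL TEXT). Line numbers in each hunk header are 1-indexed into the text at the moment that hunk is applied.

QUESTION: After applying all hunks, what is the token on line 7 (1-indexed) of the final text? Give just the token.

Answer: zeja

Derivation:
Hunk 1: at line 1 remove [qmqey,zczox] add [ocb,wezw] -> 6 lines: lgzys snjpy ocb wezw fxj zeja
Hunk 2: at line 1 remove [ocb,wezw] add [qmeq,ziv] -> 6 lines: lgzys snjpy qmeq ziv fxj zeja
Hunk 3: at line 2 remove [qmeq,ziv,fxj] add [bkzly] -> 4 lines: lgzys snjpy bkzly zeja
Hunk 4: at line 2 remove [bkzly] add [zsiq,cqk,bcd] -> 6 lines: lgzys snjpy zsiq cqk bcd zeja
Hunk 5: at line 1 remove [zsiq,cqk] add [bfkjb,yrddx,cbexi] -> 7 lines: lgzys snjpy bfkjb yrddx cbexi bcd zeja
Hunk 6: at line 1 remove [bfkjb,yrddx,cbexi] add [osutt,caoqx,qjtc] -> 7 lines: lgzys snjpy osutt caoqx qjtc bcd zeja
Final line 7: zeja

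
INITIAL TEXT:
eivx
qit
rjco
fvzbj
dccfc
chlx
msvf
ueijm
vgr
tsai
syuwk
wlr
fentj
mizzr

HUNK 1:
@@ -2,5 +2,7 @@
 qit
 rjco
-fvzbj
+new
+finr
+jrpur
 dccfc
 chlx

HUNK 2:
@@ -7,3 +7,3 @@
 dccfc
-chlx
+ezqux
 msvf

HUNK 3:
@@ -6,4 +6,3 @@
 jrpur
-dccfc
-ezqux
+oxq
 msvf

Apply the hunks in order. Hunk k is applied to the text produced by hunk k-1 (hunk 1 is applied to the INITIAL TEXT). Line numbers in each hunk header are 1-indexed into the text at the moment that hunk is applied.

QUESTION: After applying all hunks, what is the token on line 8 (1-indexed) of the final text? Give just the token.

Hunk 1: at line 2 remove [fvzbj] add [new,finr,jrpur] -> 16 lines: eivx qit rjco new finr jrpur dccfc chlx msvf ueijm vgr tsai syuwk wlr fentj mizzr
Hunk 2: at line 7 remove [chlx] add [ezqux] -> 16 lines: eivx qit rjco new finr jrpur dccfc ezqux msvf ueijm vgr tsai syuwk wlr fentj mizzr
Hunk 3: at line 6 remove [dccfc,ezqux] add [oxq] -> 15 lines: eivx qit rjco new finr jrpur oxq msvf ueijm vgr tsai syuwk wlr fentj mizzr
Final line 8: msvf

Answer: msvf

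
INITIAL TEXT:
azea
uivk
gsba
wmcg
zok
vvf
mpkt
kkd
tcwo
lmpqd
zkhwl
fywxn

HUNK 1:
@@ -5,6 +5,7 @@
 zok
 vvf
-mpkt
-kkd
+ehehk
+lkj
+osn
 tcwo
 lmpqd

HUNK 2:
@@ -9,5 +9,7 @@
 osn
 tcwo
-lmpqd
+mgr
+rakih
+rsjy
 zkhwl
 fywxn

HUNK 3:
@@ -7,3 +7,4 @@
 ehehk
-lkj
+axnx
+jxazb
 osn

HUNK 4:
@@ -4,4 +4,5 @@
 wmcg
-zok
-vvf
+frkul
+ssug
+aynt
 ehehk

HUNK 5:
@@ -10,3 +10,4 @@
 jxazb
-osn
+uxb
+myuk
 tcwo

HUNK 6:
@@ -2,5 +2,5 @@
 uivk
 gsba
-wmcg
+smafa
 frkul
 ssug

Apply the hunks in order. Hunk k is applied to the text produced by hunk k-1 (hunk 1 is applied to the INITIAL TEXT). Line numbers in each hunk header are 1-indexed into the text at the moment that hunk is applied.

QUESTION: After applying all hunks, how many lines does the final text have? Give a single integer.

Answer: 18

Derivation:
Hunk 1: at line 5 remove [mpkt,kkd] add [ehehk,lkj,osn] -> 13 lines: azea uivk gsba wmcg zok vvf ehehk lkj osn tcwo lmpqd zkhwl fywxn
Hunk 2: at line 9 remove [lmpqd] add [mgr,rakih,rsjy] -> 15 lines: azea uivk gsba wmcg zok vvf ehehk lkj osn tcwo mgr rakih rsjy zkhwl fywxn
Hunk 3: at line 7 remove [lkj] add [axnx,jxazb] -> 16 lines: azea uivk gsba wmcg zok vvf ehehk axnx jxazb osn tcwo mgr rakih rsjy zkhwl fywxn
Hunk 4: at line 4 remove [zok,vvf] add [frkul,ssug,aynt] -> 17 lines: azea uivk gsba wmcg frkul ssug aynt ehehk axnx jxazb osn tcwo mgr rakih rsjy zkhwl fywxn
Hunk 5: at line 10 remove [osn] add [uxb,myuk] -> 18 lines: azea uivk gsba wmcg frkul ssug aynt ehehk axnx jxazb uxb myuk tcwo mgr rakih rsjy zkhwl fywxn
Hunk 6: at line 2 remove [wmcg] add [smafa] -> 18 lines: azea uivk gsba smafa frkul ssug aynt ehehk axnx jxazb uxb myuk tcwo mgr rakih rsjy zkhwl fywxn
Final line count: 18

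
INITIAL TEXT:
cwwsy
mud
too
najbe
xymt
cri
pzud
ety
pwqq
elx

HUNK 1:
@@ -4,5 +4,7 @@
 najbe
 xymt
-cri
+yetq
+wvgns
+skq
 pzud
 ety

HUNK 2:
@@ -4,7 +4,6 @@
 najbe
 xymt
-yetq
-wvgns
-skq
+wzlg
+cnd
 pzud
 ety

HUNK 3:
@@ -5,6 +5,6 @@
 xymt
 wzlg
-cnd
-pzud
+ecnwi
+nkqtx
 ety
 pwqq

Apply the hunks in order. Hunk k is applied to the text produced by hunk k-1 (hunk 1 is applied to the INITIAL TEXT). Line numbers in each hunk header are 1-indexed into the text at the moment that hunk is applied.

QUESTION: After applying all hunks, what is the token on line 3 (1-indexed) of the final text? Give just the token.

Hunk 1: at line 4 remove [cri] add [yetq,wvgns,skq] -> 12 lines: cwwsy mud too najbe xymt yetq wvgns skq pzud ety pwqq elx
Hunk 2: at line 4 remove [yetq,wvgns,skq] add [wzlg,cnd] -> 11 lines: cwwsy mud too najbe xymt wzlg cnd pzud ety pwqq elx
Hunk 3: at line 5 remove [cnd,pzud] add [ecnwi,nkqtx] -> 11 lines: cwwsy mud too najbe xymt wzlg ecnwi nkqtx ety pwqq elx
Final line 3: too

Answer: too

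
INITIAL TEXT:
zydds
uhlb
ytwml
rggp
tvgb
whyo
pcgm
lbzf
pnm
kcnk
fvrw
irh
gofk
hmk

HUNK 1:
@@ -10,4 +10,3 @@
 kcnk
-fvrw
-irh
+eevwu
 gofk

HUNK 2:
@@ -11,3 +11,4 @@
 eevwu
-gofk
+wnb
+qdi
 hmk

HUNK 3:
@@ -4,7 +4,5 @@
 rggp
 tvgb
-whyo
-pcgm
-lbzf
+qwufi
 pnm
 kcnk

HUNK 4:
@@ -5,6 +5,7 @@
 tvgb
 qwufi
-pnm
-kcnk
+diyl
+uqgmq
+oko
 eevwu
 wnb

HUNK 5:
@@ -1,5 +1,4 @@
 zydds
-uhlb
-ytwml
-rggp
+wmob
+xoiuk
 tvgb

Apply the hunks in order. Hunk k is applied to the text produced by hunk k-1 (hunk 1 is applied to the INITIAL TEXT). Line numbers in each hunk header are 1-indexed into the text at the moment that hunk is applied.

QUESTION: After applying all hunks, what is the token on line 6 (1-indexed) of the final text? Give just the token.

Hunk 1: at line 10 remove [fvrw,irh] add [eevwu] -> 13 lines: zydds uhlb ytwml rggp tvgb whyo pcgm lbzf pnm kcnk eevwu gofk hmk
Hunk 2: at line 11 remove [gofk] add [wnb,qdi] -> 14 lines: zydds uhlb ytwml rggp tvgb whyo pcgm lbzf pnm kcnk eevwu wnb qdi hmk
Hunk 3: at line 4 remove [whyo,pcgm,lbzf] add [qwufi] -> 12 lines: zydds uhlb ytwml rggp tvgb qwufi pnm kcnk eevwu wnb qdi hmk
Hunk 4: at line 5 remove [pnm,kcnk] add [diyl,uqgmq,oko] -> 13 lines: zydds uhlb ytwml rggp tvgb qwufi diyl uqgmq oko eevwu wnb qdi hmk
Hunk 5: at line 1 remove [uhlb,ytwml,rggp] add [wmob,xoiuk] -> 12 lines: zydds wmob xoiuk tvgb qwufi diyl uqgmq oko eevwu wnb qdi hmk
Final line 6: diyl

Answer: diyl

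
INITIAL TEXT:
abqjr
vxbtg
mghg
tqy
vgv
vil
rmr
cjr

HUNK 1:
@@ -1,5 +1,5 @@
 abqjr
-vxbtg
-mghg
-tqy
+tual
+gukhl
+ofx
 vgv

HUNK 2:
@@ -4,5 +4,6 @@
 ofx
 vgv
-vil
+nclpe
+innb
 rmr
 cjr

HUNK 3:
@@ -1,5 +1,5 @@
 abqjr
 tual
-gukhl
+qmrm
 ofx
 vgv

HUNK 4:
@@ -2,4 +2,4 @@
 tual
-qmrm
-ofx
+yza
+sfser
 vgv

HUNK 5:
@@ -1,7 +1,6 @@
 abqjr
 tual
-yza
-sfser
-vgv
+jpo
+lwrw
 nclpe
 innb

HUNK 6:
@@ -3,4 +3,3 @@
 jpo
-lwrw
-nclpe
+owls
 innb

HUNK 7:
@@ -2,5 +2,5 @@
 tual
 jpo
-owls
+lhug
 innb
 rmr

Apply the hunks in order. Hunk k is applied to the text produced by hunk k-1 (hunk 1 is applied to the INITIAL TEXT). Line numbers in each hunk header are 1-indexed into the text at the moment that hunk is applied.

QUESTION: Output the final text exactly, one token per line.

Answer: abqjr
tual
jpo
lhug
innb
rmr
cjr

Derivation:
Hunk 1: at line 1 remove [vxbtg,mghg,tqy] add [tual,gukhl,ofx] -> 8 lines: abqjr tual gukhl ofx vgv vil rmr cjr
Hunk 2: at line 4 remove [vil] add [nclpe,innb] -> 9 lines: abqjr tual gukhl ofx vgv nclpe innb rmr cjr
Hunk 3: at line 1 remove [gukhl] add [qmrm] -> 9 lines: abqjr tual qmrm ofx vgv nclpe innb rmr cjr
Hunk 4: at line 2 remove [qmrm,ofx] add [yza,sfser] -> 9 lines: abqjr tual yza sfser vgv nclpe innb rmr cjr
Hunk 5: at line 1 remove [yza,sfser,vgv] add [jpo,lwrw] -> 8 lines: abqjr tual jpo lwrw nclpe innb rmr cjr
Hunk 6: at line 3 remove [lwrw,nclpe] add [owls] -> 7 lines: abqjr tual jpo owls innb rmr cjr
Hunk 7: at line 2 remove [owls] add [lhug] -> 7 lines: abqjr tual jpo lhug innb rmr cjr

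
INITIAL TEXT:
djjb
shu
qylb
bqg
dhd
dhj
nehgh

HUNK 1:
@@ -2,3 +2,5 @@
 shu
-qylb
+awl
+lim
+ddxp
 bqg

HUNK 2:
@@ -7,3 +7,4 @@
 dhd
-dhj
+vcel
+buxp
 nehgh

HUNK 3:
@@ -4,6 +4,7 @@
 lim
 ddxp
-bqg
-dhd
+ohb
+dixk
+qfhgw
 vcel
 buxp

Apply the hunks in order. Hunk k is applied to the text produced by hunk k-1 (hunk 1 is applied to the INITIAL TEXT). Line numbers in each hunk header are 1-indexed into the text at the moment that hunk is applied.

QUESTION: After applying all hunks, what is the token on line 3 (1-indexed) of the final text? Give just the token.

Answer: awl

Derivation:
Hunk 1: at line 2 remove [qylb] add [awl,lim,ddxp] -> 9 lines: djjb shu awl lim ddxp bqg dhd dhj nehgh
Hunk 2: at line 7 remove [dhj] add [vcel,buxp] -> 10 lines: djjb shu awl lim ddxp bqg dhd vcel buxp nehgh
Hunk 3: at line 4 remove [bqg,dhd] add [ohb,dixk,qfhgw] -> 11 lines: djjb shu awl lim ddxp ohb dixk qfhgw vcel buxp nehgh
Final line 3: awl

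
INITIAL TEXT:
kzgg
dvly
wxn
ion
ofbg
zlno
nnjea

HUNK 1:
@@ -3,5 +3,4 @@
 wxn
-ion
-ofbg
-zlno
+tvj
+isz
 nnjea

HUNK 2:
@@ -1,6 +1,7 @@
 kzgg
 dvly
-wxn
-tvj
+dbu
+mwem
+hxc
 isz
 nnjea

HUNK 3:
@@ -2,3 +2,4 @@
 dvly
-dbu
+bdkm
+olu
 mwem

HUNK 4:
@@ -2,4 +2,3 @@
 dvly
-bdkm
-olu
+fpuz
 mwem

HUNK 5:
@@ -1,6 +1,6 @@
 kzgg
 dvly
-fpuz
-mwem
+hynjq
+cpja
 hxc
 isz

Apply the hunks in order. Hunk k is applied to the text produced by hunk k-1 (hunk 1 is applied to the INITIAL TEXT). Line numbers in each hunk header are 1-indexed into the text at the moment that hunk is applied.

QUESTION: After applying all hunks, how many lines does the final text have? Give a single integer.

Hunk 1: at line 3 remove [ion,ofbg,zlno] add [tvj,isz] -> 6 lines: kzgg dvly wxn tvj isz nnjea
Hunk 2: at line 1 remove [wxn,tvj] add [dbu,mwem,hxc] -> 7 lines: kzgg dvly dbu mwem hxc isz nnjea
Hunk 3: at line 2 remove [dbu] add [bdkm,olu] -> 8 lines: kzgg dvly bdkm olu mwem hxc isz nnjea
Hunk 4: at line 2 remove [bdkm,olu] add [fpuz] -> 7 lines: kzgg dvly fpuz mwem hxc isz nnjea
Hunk 5: at line 1 remove [fpuz,mwem] add [hynjq,cpja] -> 7 lines: kzgg dvly hynjq cpja hxc isz nnjea
Final line count: 7

Answer: 7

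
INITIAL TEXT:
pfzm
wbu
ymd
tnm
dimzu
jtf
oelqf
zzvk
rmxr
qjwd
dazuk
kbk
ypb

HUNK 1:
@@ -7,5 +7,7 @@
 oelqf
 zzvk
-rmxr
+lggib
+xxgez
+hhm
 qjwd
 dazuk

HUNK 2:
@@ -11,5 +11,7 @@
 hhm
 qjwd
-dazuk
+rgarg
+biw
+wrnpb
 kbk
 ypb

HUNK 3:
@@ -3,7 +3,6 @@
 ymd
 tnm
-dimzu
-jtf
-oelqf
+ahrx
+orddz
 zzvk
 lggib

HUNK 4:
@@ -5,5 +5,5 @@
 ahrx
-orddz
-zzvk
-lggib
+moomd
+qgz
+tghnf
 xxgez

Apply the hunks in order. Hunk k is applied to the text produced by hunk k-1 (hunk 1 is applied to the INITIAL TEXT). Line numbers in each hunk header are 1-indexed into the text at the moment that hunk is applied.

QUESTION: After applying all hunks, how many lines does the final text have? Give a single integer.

Answer: 16

Derivation:
Hunk 1: at line 7 remove [rmxr] add [lggib,xxgez,hhm] -> 15 lines: pfzm wbu ymd tnm dimzu jtf oelqf zzvk lggib xxgez hhm qjwd dazuk kbk ypb
Hunk 2: at line 11 remove [dazuk] add [rgarg,biw,wrnpb] -> 17 lines: pfzm wbu ymd tnm dimzu jtf oelqf zzvk lggib xxgez hhm qjwd rgarg biw wrnpb kbk ypb
Hunk 3: at line 3 remove [dimzu,jtf,oelqf] add [ahrx,orddz] -> 16 lines: pfzm wbu ymd tnm ahrx orddz zzvk lggib xxgez hhm qjwd rgarg biw wrnpb kbk ypb
Hunk 4: at line 5 remove [orddz,zzvk,lggib] add [moomd,qgz,tghnf] -> 16 lines: pfzm wbu ymd tnm ahrx moomd qgz tghnf xxgez hhm qjwd rgarg biw wrnpb kbk ypb
Final line count: 16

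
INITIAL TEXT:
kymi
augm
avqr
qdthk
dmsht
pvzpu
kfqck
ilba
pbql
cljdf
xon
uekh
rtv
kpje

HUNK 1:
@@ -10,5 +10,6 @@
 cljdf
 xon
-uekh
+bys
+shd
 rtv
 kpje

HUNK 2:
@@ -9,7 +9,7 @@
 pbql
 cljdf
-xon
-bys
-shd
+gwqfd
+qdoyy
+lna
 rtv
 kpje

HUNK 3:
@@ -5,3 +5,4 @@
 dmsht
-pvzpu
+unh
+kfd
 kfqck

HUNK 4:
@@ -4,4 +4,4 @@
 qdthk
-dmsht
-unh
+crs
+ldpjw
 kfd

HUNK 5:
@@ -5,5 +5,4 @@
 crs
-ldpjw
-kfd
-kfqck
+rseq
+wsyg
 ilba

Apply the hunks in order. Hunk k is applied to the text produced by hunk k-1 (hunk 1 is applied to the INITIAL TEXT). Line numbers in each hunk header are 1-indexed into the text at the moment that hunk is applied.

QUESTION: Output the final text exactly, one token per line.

Answer: kymi
augm
avqr
qdthk
crs
rseq
wsyg
ilba
pbql
cljdf
gwqfd
qdoyy
lna
rtv
kpje

Derivation:
Hunk 1: at line 10 remove [uekh] add [bys,shd] -> 15 lines: kymi augm avqr qdthk dmsht pvzpu kfqck ilba pbql cljdf xon bys shd rtv kpje
Hunk 2: at line 9 remove [xon,bys,shd] add [gwqfd,qdoyy,lna] -> 15 lines: kymi augm avqr qdthk dmsht pvzpu kfqck ilba pbql cljdf gwqfd qdoyy lna rtv kpje
Hunk 3: at line 5 remove [pvzpu] add [unh,kfd] -> 16 lines: kymi augm avqr qdthk dmsht unh kfd kfqck ilba pbql cljdf gwqfd qdoyy lna rtv kpje
Hunk 4: at line 4 remove [dmsht,unh] add [crs,ldpjw] -> 16 lines: kymi augm avqr qdthk crs ldpjw kfd kfqck ilba pbql cljdf gwqfd qdoyy lna rtv kpje
Hunk 5: at line 5 remove [ldpjw,kfd,kfqck] add [rseq,wsyg] -> 15 lines: kymi augm avqr qdthk crs rseq wsyg ilba pbql cljdf gwqfd qdoyy lna rtv kpje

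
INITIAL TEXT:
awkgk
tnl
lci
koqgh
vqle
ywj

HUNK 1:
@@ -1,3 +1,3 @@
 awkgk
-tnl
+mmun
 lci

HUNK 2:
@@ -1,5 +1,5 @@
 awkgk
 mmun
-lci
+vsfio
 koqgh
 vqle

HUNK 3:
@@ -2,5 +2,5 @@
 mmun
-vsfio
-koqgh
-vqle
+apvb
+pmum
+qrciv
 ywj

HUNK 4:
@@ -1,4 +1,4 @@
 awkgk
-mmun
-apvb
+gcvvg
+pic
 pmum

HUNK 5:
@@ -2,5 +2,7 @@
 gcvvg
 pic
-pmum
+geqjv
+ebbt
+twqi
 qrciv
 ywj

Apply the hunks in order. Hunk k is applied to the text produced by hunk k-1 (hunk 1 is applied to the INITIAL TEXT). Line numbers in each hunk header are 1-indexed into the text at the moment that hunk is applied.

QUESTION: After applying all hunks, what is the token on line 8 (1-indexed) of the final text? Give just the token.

Hunk 1: at line 1 remove [tnl] add [mmun] -> 6 lines: awkgk mmun lci koqgh vqle ywj
Hunk 2: at line 1 remove [lci] add [vsfio] -> 6 lines: awkgk mmun vsfio koqgh vqle ywj
Hunk 3: at line 2 remove [vsfio,koqgh,vqle] add [apvb,pmum,qrciv] -> 6 lines: awkgk mmun apvb pmum qrciv ywj
Hunk 4: at line 1 remove [mmun,apvb] add [gcvvg,pic] -> 6 lines: awkgk gcvvg pic pmum qrciv ywj
Hunk 5: at line 2 remove [pmum] add [geqjv,ebbt,twqi] -> 8 lines: awkgk gcvvg pic geqjv ebbt twqi qrciv ywj
Final line 8: ywj

Answer: ywj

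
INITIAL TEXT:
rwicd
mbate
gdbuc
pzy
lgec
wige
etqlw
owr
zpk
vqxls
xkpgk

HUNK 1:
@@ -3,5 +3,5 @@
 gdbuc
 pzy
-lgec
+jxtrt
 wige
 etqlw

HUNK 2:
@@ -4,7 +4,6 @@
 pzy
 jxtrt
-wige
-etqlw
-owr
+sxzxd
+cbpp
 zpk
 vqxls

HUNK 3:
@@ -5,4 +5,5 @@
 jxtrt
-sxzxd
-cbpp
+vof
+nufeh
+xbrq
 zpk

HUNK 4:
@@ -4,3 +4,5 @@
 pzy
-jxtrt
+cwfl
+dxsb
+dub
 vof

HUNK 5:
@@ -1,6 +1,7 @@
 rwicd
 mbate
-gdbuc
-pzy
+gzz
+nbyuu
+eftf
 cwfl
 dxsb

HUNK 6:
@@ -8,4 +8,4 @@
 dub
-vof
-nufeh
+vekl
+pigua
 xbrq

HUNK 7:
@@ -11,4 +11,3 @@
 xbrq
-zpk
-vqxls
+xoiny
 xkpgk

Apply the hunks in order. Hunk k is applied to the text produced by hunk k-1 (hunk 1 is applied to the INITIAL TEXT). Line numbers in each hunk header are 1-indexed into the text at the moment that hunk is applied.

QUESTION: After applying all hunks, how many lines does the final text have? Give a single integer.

Answer: 13

Derivation:
Hunk 1: at line 3 remove [lgec] add [jxtrt] -> 11 lines: rwicd mbate gdbuc pzy jxtrt wige etqlw owr zpk vqxls xkpgk
Hunk 2: at line 4 remove [wige,etqlw,owr] add [sxzxd,cbpp] -> 10 lines: rwicd mbate gdbuc pzy jxtrt sxzxd cbpp zpk vqxls xkpgk
Hunk 3: at line 5 remove [sxzxd,cbpp] add [vof,nufeh,xbrq] -> 11 lines: rwicd mbate gdbuc pzy jxtrt vof nufeh xbrq zpk vqxls xkpgk
Hunk 4: at line 4 remove [jxtrt] add [cwfl,dxsb,dub] -> 13 lines: rwicd mbate gdbuc pzy cwfl dxsb dub vof nufeh xbrq zpk vqxls xkpgk
Hunk 5: at line 1 remove [gdbuc,pzy] add [gzz,nbyuu,eftf] -> 14 lines: rwicd mbate gzz nbyuu eftf cwfl dxsb dub vof nufeh xbrq zpk vqxls xkpgk
Hunk 6: at line 8 remove [vof,nufeh] add [vekl,pigua] -> 14 lines: rwicd mbate gzz nbyuu eftf cwfl dxsb dub vekl pigua xbrq zpk vqxls xkpgk
Hunk 7: at line 11 remove [zpk,vqxls] add [xoiny] -> 13 lines: rwicd mbate gzz nbyuu eftf cwfl dxsb dub vekl pigua xbrq xoiny xkpgk
Final line count: 13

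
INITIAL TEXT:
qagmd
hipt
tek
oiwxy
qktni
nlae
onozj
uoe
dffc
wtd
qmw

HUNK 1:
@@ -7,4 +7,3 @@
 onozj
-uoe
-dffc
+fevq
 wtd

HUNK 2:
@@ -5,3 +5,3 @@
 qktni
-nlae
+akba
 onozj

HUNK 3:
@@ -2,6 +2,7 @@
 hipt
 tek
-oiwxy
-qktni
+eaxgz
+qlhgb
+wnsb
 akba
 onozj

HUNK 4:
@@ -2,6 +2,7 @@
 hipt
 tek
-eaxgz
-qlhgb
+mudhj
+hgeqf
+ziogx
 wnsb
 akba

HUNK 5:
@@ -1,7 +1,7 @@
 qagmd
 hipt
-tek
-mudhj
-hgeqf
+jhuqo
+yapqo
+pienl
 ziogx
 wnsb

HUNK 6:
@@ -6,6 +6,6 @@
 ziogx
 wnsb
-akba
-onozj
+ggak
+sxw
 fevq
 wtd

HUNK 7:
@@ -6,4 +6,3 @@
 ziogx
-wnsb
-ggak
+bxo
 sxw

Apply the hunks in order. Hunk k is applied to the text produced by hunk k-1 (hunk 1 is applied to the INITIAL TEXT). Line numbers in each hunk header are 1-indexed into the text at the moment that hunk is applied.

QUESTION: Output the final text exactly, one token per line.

Answer: qagmd
hipt
jhuqo
yapqo
pienl
ziogx
bxo
sxw
fevq
wtd
qmw

Derivation:
Hunk 1: at line 7 remove [uoe,dffc] add [fevq] -> 10 lines: qagmd hipt tek oiwxy qktni nlae onozj fevq wtd qmw
Hunk 2: at line 5 remove [nlae] add [akba] -> 10 lines: qagmd hipt tek oiwxy qktni akba onozj fevq wtd qmw
Hunk 3: at line 2 remove [oiwxy,qktni] add [eaxgz,qlhgb,wnsb] -> 11 lines: qagmd hipt tek eaxgz qlhgb wnsb akba onozj fevq wtd qmw
Hunk 4: at line 2 remove [eaxgz,qlhgb] add [mudhj,hgeqf,ziogx] -> 12 lines: qagmd hipt tek mudhj hgeqf ziogx wnsb akba onozj fevq wtd qmw
Hunk 5: at line 1 remove [tek,mudhj,hgeqf] add [jhuqo,yapqo,pienl] -> 12 lines: qagmd hipt jhuqo yapqo pienl ziogx wnsb akba onozj fevq wtd qmw
Hunk 6: at line 6 remove [akba,onozj] add [ggak,sxw] -> 12 lines: qagmd hipt jhuqo yapqo pienl ziogx wnsb ggak sxw fevq wtd qmw
Hunk 7: at line 6 remove [wnsb,ggak] add [bxo] -> 11 lines: qagmd hipt jhuqo yapqo pienl ziogx bxo sxw fevq wtd qmw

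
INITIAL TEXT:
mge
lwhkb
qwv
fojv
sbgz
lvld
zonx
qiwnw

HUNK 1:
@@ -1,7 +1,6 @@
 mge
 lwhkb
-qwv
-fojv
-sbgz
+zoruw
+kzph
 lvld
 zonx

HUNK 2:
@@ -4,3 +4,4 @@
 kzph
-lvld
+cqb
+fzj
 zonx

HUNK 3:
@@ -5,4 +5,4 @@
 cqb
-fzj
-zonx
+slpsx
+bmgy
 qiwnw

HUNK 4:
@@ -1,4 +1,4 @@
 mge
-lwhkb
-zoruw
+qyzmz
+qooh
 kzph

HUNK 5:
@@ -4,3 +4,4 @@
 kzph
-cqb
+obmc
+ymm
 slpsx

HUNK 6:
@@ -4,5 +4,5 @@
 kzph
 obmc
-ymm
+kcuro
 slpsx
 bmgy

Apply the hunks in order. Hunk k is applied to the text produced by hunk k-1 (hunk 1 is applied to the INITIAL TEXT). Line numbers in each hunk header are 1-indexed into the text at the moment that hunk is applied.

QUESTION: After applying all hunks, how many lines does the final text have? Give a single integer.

Answer: 9

Derivation:
Hunk 1: at line 1 remove [qwv,fojv,sbgz] add [zoruw,kzph] -> 7 lines: mge lwhkb zoruw kzph lvld zonx qiwnw
Hunk 2: at line 4 remove [lvld] add [cqb,fzj] -> 8 lines: mge lwhkb zoruw kzph cqb fzj zonx qiwnw
Hunk 3: at line 5 remove [fzj,zonx] add [slpsx,bmgy] -> 8 lines: mge lwhkb zoruw kzph cqb slpsx bmgy qiwnw
Hunk 4: at line 1 remove [lwhkb,zoruw] add [qyzmz,qooh] -> 8 lines: mge qyzmz qooh kzph cqb slpsx bmgy qiwnw
Hunk 5: at line 4 remove [cqb] add [obmc,ymm] -> 9 lines: mge qyzmz qooh kzph obmc ymm slpsx bmgy qiwnw
Hunk 6: at line 4 remove [ymm] add [kcuro] -> 9 lines: mge qyzmz qooh kzph obmc kcuro slpsx bmgy qiwnw
Final line count: 9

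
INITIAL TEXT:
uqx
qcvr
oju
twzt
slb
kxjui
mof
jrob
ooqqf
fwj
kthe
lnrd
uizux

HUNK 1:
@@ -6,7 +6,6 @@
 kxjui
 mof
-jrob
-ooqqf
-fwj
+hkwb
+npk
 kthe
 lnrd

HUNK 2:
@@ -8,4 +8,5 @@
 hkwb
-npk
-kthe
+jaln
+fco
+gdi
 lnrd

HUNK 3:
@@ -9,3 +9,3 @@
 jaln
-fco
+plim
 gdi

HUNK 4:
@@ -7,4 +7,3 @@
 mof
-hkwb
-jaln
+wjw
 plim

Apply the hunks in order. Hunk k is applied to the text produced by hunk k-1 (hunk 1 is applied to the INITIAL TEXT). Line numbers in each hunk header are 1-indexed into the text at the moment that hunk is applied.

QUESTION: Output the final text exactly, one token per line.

Answer: uqx
qcvr
oju
twzt
slb
kxjui
mof
wjw
plim
gdi
lnrd
uizux

Derivation:
Hunk 1: at line 6 remove [jrob,ooqqf,fwj] add [hkwb,npk] -> 12 lines: uqx qcvr oju twzt slb kxjui mof hkwb npk kthe lnrd uizux
Hunk 2: at line 8 remove [npk,kthe] add [jaln,fco,gdi] -> 13 lines: uqx qcvr oju twzt slb kxjui mof hkwb jaln fco gdi lnrd uizux
Hunk 3: at line 9 remove [fco] add [plim] -> 13 lines: uqx qcvr oju twzt slb kxjui mof hkwb jaln plim gdi lnrd uizux
Hunk 4: at line 7 remove [hkwb,jaln] add [wjw] -> 12 lines: uqx qcvr oju twzt slb kxjui mof wjw plim gdi lnrd uizux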